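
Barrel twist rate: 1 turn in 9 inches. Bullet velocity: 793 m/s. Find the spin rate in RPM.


twist_m = 9*0.0254 = 0.2286 m
spin = v/twist = 793/0.2286 = 3468.941 rev/s
RPM = spin*60 = 3468.941*60 ≈ 208136 RPM

208136 RPM


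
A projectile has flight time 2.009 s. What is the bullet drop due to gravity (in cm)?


drop = 0.5*g*t^2 = 0.5*9.81*2.009^2 = 19.797 m ≈ 1980 cm

1980 cm


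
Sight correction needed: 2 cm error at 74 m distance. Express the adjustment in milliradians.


1 mrad subtends 1 cm per 10 m of range, so adj = error_cm / (dist_m / 10) = 2 / (74/10) = 0.2703 mrad

0.2703 mrad


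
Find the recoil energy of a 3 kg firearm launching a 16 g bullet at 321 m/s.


v_r = m_p*v_p/m_gun = 0.016*321/3 = 1.712 m/s, E_r = 0.5*m_gun*v_r^2 = 0.5*3*1.712^2 = 4.396 J

4.396 J


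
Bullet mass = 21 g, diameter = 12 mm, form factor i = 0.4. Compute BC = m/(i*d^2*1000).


BC = m/(i*d^2*1000) = 21/(0.4 * 12^2 * 1000) = 0.0003646

0.0003646


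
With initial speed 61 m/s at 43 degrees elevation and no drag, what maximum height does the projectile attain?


H = (v0*sin(theta))^2 / (2g) = (61*sin(43°))^2 / (2*9.81) = 88.21 m

88.21 m


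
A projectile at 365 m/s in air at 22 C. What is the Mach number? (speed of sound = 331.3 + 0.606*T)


a = 331.3 + 0.606*(22) = 344.632 m/s
M = v/a = 365/344.632 = 1.059

1.059


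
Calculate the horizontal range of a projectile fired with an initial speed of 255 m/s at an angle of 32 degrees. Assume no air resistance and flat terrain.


R = v0^2 * sin(2*theta) / g = 255^2 * sin(2*32°) / 9.81 = 5958 m

5958 m


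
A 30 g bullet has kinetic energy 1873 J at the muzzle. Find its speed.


v = sqrt(2*E/m) = sqrt(2*1873/0.03) = 353.4 m/s

353.4 m/s


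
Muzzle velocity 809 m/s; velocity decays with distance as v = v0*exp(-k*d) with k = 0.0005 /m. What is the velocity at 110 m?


v = v0*exp(-k*d) = 809*exp(-0.0005*110) = 765.7 m/s

765.7 m/s


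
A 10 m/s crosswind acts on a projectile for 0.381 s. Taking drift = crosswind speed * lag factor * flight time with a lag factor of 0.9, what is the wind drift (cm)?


drift = v_wind * lag * t = 10 * 0.9 * 0.381 = 3.429 m ≈ 342.9 cm

342.9 cm


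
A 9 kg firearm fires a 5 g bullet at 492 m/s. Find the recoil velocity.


v_recoil = m_p * v_p / m_gun = 0.005 * 492 / 9 = 0.2733 m/s

0.2733 m/s


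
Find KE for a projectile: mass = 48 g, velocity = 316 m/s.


E = 0.5*m*v^2 = 0.5*0.048*316^2 = 2397 J

2397 J


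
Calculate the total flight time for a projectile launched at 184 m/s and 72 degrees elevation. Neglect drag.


T = 2*v0*sin(theta)/g = 2*184*sin(72°)/9.81 = 35.68 s

35.68 s


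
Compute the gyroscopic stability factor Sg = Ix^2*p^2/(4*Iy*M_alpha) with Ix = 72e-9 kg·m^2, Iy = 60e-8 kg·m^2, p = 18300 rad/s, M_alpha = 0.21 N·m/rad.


Sg = Ix^2 * p^2 / (4 * Iy * M_alpha) = (72e-9)^2 * 18300^2 / (4 * 60e-8 * 0.21) = 3.445

3.445


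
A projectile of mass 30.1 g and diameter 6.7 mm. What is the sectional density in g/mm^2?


SD = m/d^2 = 30.1/6.7^2 = 0.6705 g/mm^2

0.6705 g/mm^2


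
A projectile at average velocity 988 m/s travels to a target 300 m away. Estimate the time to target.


t = d/v = 300/988 = 0.3036 s

0.3036 s


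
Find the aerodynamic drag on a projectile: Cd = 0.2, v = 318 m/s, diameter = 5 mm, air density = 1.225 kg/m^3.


A = pi*(d/2)^2 = pi*(5/2000)^2 = 1.96350e-05 m^2
Fd = 0.5*Cd*rho*A*v^2 = 0.5*0.2*1.225*1.96350e-05*318^2 = 0.2432 N

0.2432 N


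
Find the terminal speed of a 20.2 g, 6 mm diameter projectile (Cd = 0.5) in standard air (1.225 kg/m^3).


A = pi*(d/2)^2 = pi*(6/2000)^2 = 2.82743e-05 m^2
vt = sqrt(2mg/(Cd*rho*A)) = sqrt(2*0.0202*9.81/(0.5 * 1.225 * 2.82743e-05)) = 151.3 m/s

151.3 m/s


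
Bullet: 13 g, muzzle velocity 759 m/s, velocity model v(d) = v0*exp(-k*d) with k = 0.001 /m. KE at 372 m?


v = v0*exp(-k*d) = 759*exp(-0.001*372) = 523.22 m/s
E = 0.5*m*v^2 = 0.5*0.013*523.22^2 = 1779 J

1779 J


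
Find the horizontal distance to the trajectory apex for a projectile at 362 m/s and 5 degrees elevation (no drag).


R = v0^2*sin(2*theta)/g = 362^2*sin(2*5°)/9.81 = 2319.63 m
apex_dist = R/2 = 2319.63/2 = 1160 m

1160 m


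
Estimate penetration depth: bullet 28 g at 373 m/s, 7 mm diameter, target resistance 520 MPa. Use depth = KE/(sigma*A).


A = pi*(d/2)^2 = pi*(7/2)^2 = 38.4845 mm^2
E = 0.5*m*v^2 = 0.5*0.028*373^2 = 1947.81 J
depth = E/(sigma*A) = 1947.81 J / (520 MPa * 38.4845 mm^2) = 1947.81/(520 * 38.4845) m = 0.0973322 m ≈ 97.33 mm

97.33 mm


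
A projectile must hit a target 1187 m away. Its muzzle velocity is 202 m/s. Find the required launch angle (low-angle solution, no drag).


sin(2*theta) = R*g/v0^2 = 1187*9.81/202^2 = 0.285376, theta = arcsin(0.285376)/2 = 8.291°

8.291 degrees


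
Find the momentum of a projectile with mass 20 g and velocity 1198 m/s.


p = m*v = 0.02*1198 = 23.96 kg·m/s

23.96 kg·m/s


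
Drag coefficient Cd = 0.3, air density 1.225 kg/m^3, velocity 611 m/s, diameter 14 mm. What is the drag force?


A = pi*(d/2)^2 = pi*(14/2000)^2 = 1.53938e-04 m^2
Fd = 0.5*Cd*rho*A*v^2 = 0.5*0.3*1.225*1.53938e-04*611^2 = 10.56 N

10.56 N


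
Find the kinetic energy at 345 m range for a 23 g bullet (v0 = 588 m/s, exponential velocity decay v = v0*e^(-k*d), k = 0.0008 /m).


v = v0*exp(-k*d) = 588*exp(-0.0008*345) = 446.182 m/s
E = 0.5*m*v^2 = 0.5*0.023*446.182^2 = 2289 J

2289 J


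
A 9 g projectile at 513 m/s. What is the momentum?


p = m*v = 0.009*513 = 4.617 kg·m/s

4.617 kg·m/s


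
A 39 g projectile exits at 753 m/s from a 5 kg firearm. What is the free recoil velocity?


v_recoil = m_p * v_p / m_gun = 0.039 * 753 / 5 = 5.873 m/s

5.873 m/s


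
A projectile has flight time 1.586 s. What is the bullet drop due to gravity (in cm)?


drop = 0.5*g*t^2 = 0.5*9.81*1.586^2 = 12.338 m ≈ 1234 cm

1234 cm


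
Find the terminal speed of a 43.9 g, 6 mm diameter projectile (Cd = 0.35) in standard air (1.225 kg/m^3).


A = pi*(d/2)^2 = pi*(6/2000)^2 = 2.82743e-05 m^2
vt = sqrt(2mg/(Cd*rho*A)) = sqrt(2*0.0439*9.81/(0.35 * 1.225 * 2.82743e-05)) = 266.6 m/s

266.6 m/s


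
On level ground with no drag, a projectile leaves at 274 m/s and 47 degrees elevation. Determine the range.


R = v0^2 * sin(2*theta) / g = 274^2 * sin(2*47°) / 9.81 = 7634 m

7634 m


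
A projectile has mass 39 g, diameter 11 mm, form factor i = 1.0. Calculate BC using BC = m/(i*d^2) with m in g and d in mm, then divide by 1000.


BC = m/(i*d^2*1000) = 39/(1.0 * 11^2 * 1000) = 0.0003223

0.0003223


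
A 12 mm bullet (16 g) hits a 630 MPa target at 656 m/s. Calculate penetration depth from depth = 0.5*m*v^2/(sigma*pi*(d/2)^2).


A = pi*(d/2)^2 = pi*(12/2)^2 = 113.097 mm^2
E = 0.5*m*v^2 = 0.5*0.016*656^2 = 3442.69 J
depth = E/(sigma*A) = 3442.69 J / (630 MPa * 113.097 mm^2) = 3442.69/(630 * 113.097) m = 0.0483175 m ≈ 48.32 mm

48.32 mm


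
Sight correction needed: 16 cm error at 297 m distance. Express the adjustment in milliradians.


1 mrad subtends 1 cm per 10 m of range, so adj = error_cm / (dist_m / 10) = 16 / (297/10) = 0.5387 mrad

0.5387 mrad


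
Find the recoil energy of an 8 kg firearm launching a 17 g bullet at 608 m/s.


v_r = m_p*v_p/m_gun = 0.017*608/8 = 1.292 m/s, E_r = 0.5*m_gun*v_r^2 = 0.5*8*1.292^2 = 6.677 J

6.677 J


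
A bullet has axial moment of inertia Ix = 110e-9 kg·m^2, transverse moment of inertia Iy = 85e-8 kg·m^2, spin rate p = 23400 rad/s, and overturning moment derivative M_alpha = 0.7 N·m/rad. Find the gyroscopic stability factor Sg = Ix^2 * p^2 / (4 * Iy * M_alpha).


Sg = Ix^2 * p^2 / (4 * Iy * M_alpha) = (110e-9)^2 * 23400^2 / (4 * 85e-8 * 0.7) = 2.784

2.784


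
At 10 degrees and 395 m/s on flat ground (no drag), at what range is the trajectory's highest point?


R = v0^2*sin(2*theta)/g = 395^2*sin(2*10°)/9.81 = 5439.72 m
apex_dist = R/2 = 5439.72/2 = 2720 m

2720 m


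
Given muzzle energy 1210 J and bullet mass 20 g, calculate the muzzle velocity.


v = sqrt(2*E/m) = sqrt(2*1210/0.02) = 347.9 m/s

347.9 m/s


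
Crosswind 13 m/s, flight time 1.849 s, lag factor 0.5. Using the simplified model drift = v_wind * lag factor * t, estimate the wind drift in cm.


drift = v_wind * lag * t = 13 * 0.5 * 1.849 = 12.0185 m ≈ 1202 cm

1202 cm


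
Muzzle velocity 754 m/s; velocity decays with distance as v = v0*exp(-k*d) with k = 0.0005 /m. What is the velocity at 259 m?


v = v0*exp(-k*d) = 754*exp(-0.0005*259) = 662.4 m/s

662.4 m/s


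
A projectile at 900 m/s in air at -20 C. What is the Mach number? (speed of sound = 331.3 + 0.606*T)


a = 331.3 + 0.606*(-20) = 319.18 m/s
M = v/a = 900/319.18 = 2.82

2.82


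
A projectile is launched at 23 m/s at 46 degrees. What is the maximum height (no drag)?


H = (v0*sin(theta))^2 / (2g) = (23*sin(46°))^2 / (2*9.81) = 13.95 m

13.95 m


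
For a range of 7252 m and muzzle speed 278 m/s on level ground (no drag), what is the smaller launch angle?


sin(2*theta) = R*g/v0^2 = 7252*9.81/278^2 = 0.920528, theta = arcsin(0.920528)/2 = 33.5°

33.5 degrees


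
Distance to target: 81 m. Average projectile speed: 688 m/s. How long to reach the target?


t = d/v = 81/688 = 0.1177 s

0.1177 s


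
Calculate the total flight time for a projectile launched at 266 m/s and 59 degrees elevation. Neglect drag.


T = 2*v0*sin(theta)/g = 2*266*sin(59°)/9.81 = 46.48 s

46.48 s


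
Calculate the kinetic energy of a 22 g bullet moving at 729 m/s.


E = 0.5*m*v^2 = 0.5*0.022*729^2 = 5846 J

5846 J


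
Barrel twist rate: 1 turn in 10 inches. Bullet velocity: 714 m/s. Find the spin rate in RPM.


twist_m = 10*0.0254 = 0.254 m
spin = v/twist = 714/0.254 = 2811.024 rev/s
RPM = spin*60 = 2811.024*60 ≈ 168661 RPM

168661 RPM


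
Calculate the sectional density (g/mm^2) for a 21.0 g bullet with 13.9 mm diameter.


SD = m/d^2 = 21.0/13.9^2 = 0.1087 g/mm^2

0.1087 g/mm^2


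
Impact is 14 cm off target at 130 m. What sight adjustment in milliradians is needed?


1 mrad subtends 1 cm per 10 m of range, so adj = error_cm / (dist_m / 10) = 14 / (130/10) = 1.077 mrad

1.077 mrad


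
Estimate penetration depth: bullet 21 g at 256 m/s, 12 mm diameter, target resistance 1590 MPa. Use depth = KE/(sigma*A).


A = pi*(d/2)^2 = pi*(12/2)^2 = 113.097 mm^2
E = 0.5*m*v^2 = 0.5*0.021*256^2 = 688.128 J
depth = E/(sigma*A) = 688.128 J / (1590 MPa * 113.097 mm^2) = 688.128/(1590 * 113.097) m = 0.00382666 m ≈ 3.827 mm

3.827 mm


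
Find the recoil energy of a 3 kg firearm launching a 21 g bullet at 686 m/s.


v_r = m_p*v_p/m_gun = 0.021*686/3 = 4.802 m/s, E_r = 0.5*m_gun*v_r^2 = 0.5*3*4.802^2 = 34.59 J

34.59 J


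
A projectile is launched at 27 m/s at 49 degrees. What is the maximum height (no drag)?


H = (v0*sin(theta))^2 / (2g) = (27*sin(49°))^2 / (2*9.81) = 21.16 m

21.16 m


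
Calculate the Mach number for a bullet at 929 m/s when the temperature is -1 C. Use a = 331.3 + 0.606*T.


a = 331.3 + 0.606*(-1) = 330.694 m/s
M = v/a = 929/330.694 = 2.809

2.809


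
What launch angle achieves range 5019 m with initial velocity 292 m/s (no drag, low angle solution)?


sin(2*theta) = R*g/v0^2 = 5019*9.81/292^2 = 0.577458, theta = arcsin(0.577458)/2 = 17.64°

17.64 degrees


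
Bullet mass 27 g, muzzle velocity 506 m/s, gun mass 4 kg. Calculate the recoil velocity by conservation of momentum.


v_recoil = m_p * v_p / m_gun = 0.027 * 506 / 4 = 3.415 m/s

3.415 m/s


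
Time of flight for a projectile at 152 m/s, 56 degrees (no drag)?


T = 2*v0*sin(theta)/g = 2*152*sin(56°)/9.81 = 25.69 s

25.69 s


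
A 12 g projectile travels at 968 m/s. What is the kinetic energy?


E = 0.5*m*v^2 = 0.5*0.012*968^2 = 5622 J

5622 J


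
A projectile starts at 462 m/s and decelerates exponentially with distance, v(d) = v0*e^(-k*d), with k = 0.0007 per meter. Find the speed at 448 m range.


v = v0*exp(-k*d) = 462*exp(-0.0007*448) = 337.6 m/s

337.6 m/s


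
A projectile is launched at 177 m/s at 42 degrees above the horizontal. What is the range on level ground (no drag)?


R = v0^2 * sin(2*theta) / g = 177^2 * sin(2*42°) / 9.81 = 3176 m

3176 m


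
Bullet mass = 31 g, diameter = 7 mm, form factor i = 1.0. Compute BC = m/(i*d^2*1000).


BC = m/(i*d^2*1000) = 31/(1.0 * 7^2 * 1000) = 0.0006327

0.0006327


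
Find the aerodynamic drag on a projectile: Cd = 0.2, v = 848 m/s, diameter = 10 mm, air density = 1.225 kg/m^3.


A = pi*(d/2)^2 = pi*(10/2000)^2 = 7.85398e-05 m^2
Fd = 0.5*Cd*rho*A*v^2 = 0.5*0.2*1.225*7.85398e-05*848^2 = 6.919 N

6.919 N


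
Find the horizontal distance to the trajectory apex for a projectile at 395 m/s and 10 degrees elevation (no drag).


R = v0^2*sin(2*theta)/g = 395^2*sin(2*10°)/9.81 = 5439.72 m
apex_dist = R/2 = 5439.72/2 = 2720 m

2720 m


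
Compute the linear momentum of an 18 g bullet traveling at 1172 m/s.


p = m*v = 0.018*1172 = 21.1 kg·m/s

21.1 kg·m/s


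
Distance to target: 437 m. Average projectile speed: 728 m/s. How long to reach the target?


t = d/v = 437/728 = 0.6003 s

0.6003 s


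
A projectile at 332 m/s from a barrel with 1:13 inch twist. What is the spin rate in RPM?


twist_m = 13*0.0254 = 0.3302 m
spin = v/twist = 332/0.3302 = 1005.451 rev/s
RPM = spin*60 = 1005.451*60 ≈ 60327 RPM

60327 RPM


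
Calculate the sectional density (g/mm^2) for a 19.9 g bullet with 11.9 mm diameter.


SD = m/d^2 = 19.9/11.9^2 = 0.1405 g/mm^2

0.1405 g/mm^2


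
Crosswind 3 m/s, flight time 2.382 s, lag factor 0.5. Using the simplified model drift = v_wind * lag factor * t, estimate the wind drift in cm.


drift = v_wind * lag * t = 3 * 0.5 * 2.382 = 3.573 m ≈ 357.3 cm

357.3 cm


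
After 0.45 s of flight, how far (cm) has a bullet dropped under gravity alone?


drop = 0.5*g*t^2 = 0.5*9.81*0.45^2 = 0.993263 m ≈ 99.33 cm

99.33 cm


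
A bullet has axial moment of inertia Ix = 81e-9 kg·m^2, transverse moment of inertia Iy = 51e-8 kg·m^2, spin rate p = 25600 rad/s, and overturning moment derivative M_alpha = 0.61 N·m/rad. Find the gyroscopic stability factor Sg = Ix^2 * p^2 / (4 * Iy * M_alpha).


Sg = Ix^2 * p^2 / (4 * Iy * M_alpha) = (81e-9)^2 * 25600^2 / (4 * 51e-8 * 0.61) = 3.455

3.455


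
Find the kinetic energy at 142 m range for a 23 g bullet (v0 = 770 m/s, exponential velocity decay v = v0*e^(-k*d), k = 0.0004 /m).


v = v0*exp(-k*d) = 770*exp(-0.0004*142) = 727.483 m/s
E = 0.5*m*v^2 = 0.5*0.023*727.483^2 = 6086 J

6086 J


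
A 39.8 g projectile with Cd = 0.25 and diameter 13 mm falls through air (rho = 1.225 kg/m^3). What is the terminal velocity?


A = pi*(d/2)^2 = pi*(13/2000)^2 = 1.32732e-04 m^2
vt = sqrt(2mg/(Cd*rho*A)) = sqrt(2*0.0398*9.81/(0.25 * 1.225 * 1.32732e-04)) = 138.6 m/s

138.6 m/s


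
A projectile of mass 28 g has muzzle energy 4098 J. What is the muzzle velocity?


v = sqrt(2*E/m) = sqrt(2*4098/0.028) = 541 m/s

541 m/s


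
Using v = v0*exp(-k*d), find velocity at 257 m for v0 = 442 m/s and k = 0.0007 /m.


v = v0*exp(-k*d) = 442*exp(-0.0007*257) = 369.2 m/s

369.2 m/s


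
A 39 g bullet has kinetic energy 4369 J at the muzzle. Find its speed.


v = sqrt(2*E/m) = sqrt(2*4369/0.039) = 473.3 m/s

473.3 m/s


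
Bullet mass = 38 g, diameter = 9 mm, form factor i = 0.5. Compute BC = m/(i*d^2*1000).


BC = m/(i*d^2*1000) = 38/(0.5 * 9^2 * 1000) = 0.0009383

0.0009383


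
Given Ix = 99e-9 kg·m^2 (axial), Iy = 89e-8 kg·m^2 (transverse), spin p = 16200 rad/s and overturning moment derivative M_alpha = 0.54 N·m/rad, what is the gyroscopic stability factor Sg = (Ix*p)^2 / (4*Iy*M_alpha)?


Sg = Ix^2 * p^2 / (4 * Iy * M_alpha) = (99e-9)^2 * 16200^2 / (4 * 89e-8 * 0.54) = 1.338

1.338


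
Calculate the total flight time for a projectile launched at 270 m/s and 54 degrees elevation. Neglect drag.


T = 2*v0*sin(theta)/g = 2*270*sin(54°)/9.81 = 44.53 s

44.53 s


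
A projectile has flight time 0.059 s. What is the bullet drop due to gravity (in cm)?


drop = 0.5*g*t^2 = 0.5*9.81*0.059^2 = 0.0170743 m ≈ 1.707 cm

1.707 cm


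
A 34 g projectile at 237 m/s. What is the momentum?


p = m*v = 0.034*237 = 8.058 kg·m/s

8.058 kg·m/s


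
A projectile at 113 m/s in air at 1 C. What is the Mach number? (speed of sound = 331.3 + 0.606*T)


a = 331.3 + 0.606*(1) = 331.906 m/s
M = v/a = 113/331.906 = 0.3405

0.3405


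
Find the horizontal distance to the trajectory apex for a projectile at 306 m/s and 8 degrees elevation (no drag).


R = v0^2*sin(2*theta)/g = 306^2*sin(2*8°)/9.81 = 2630.95 m
apex_dist = R/2 = 2630.95/2 = 1315 m

1315 m


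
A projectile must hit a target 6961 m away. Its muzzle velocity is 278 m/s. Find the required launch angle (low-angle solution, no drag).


sin(2*theta) = R*g/v0^2 = 6961*9.81/278^2 = 0.883591, theta = arcsin(0.883591)/2 = 31.04°

31.04 degrees


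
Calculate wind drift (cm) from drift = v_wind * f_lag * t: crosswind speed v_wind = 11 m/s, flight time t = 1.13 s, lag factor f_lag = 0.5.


drift = v_wind * lag * t = 11 * 0.5 * 1.13 = 6.215 m ≈ 621.5 cm

621.5 cm


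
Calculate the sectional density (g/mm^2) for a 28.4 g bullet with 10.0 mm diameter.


SD = m/d^2 = 28.4/10.0^2 = 0.284 g/mm^2

0.284 g/mm^2


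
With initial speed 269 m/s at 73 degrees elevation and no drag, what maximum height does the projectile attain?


H = (v0*sin(theta))^2 / (2g) = (269*sin(73°))^2 / (2*9.81) = 3373 m

3373 m


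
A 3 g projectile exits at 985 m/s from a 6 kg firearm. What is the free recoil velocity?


v_recoil = m_p * v_p / m_gun = 0.003 * 985 / 6 = 0.4925 m/s

0.4925 m/s


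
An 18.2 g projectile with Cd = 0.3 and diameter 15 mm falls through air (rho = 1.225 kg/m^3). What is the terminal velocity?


A = pi*(d/2)^2 = pi*(15/2000)^2 = 1.76715e-04 m^2
vt = sqrt(2mg/(Cd*rho*A)) = sqrt(2*0.0182*9.81/(0.3 * 1.225 * 1.76715e-04)) = 74.15 m/s

74.15 m/s


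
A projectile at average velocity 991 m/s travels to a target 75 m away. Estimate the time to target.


t = d/v = 75/991 = 0.07568 s

0.07568 s


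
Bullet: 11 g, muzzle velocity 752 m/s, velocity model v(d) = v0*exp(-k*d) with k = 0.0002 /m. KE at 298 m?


v = v0*exp(-k*d) = 752*exp(-0.0002*298) = 708.49 m/s
E = 0.5*m*v^2 = 0.5*0.011*708.49^2 = 2761 J

2761 J


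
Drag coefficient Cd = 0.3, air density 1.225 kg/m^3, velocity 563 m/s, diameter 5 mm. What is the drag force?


A = pi*(d/2)^2 = pi*(5/2000)^2 = 1.96350e-05 m^2
Fd = 0.5*Cd*rho*A*v^2 = 0.5*0.3*1.225*1.96350e-05*563^2 = 1.144 N

1.144 N


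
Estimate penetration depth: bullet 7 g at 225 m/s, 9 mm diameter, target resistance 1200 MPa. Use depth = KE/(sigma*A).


A = pi*(d/2)^2 = pi*(9/2)^2 = 63.6173 mm^2
E = 0.5*m*v^2 = 0.5*0.007*225^2 = 177.188 J
depth = E/(sigma*A) = 177.188 J / (1200 MPa * 63.6173 mm^2) = 177.188/(1200 * 63.6173) m = 0.00232101 m ≈ 2.321 mm

2.321 mm


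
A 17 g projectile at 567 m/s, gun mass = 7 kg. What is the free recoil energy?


v_r = m_p*v_p/m_gun = 0.017*567/7 = 1.377 m/s, E_r = 0.5*m_gun*v_r^2 = 0.5*7*1.377^2 = 6.636 J

6.636 J


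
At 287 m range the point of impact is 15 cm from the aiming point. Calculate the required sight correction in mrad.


1 mrad subtends 1 cm per 10 m of range, so adj = error_cm / (dist_m / 10) = 15 / (287/10) = 0.5226 mrad

0.5226 mrad


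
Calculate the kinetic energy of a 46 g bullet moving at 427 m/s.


E = 0.5*m*v^2 = 0.5*0.046*427^2 = 4194 J

4194 J


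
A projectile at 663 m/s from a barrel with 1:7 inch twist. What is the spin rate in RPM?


twist_m = 7*0.0254 = 0.1778 m
spin = v/twist = 663/0.1778 = 3728.909 rev/s
RPM = spin*60 = 3728.909*60 ≈ 223735 RPM

223735 RPM


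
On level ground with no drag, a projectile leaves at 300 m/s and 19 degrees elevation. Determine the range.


R = v0^2 * sin(2*theta) / g = 300^2 * sin(2*19°) / 9.81 = 5648 m

5648 m


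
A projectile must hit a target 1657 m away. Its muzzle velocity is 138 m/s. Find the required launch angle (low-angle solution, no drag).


sin(2*theta) = R*g/v0^2 = 1657*9.81/138^2 = 0.853559, theta = arcsin(0.853559)/2 = 29.3°

29.3 degrees


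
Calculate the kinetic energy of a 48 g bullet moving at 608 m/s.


E = 0.5*m*v^2 = 0.5*0.048*608^2 = 8872 J

8872 J


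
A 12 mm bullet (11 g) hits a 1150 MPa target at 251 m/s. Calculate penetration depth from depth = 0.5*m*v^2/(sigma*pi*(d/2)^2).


A = pi*(d/2)^2 = pi*(12/2)^2 = 113.097 mm^2
E = 0.5*m*v^2 = 0.5*0.011*251^2 = 346.505 J
depth = E/(sigma*A) = 346.505 J / (1150 MPa * 113.097 mm^2) = 346.505/(1150 * 113.097) m = 0.00266416 m ≈ 2.664 mm

2.664 mm


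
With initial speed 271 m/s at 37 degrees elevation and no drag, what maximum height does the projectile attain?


H = (v0*sin(theta))^2 / (2g) = (271*sin(37°))^2 / (2*9.81) = 1356 m

1356 m


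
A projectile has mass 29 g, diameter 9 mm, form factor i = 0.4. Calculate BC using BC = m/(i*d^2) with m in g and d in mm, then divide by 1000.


BC = m/(i*d^2*1000) = 29/(0.4 * 9^2 * 1000) = 0.0008951

0.0008951


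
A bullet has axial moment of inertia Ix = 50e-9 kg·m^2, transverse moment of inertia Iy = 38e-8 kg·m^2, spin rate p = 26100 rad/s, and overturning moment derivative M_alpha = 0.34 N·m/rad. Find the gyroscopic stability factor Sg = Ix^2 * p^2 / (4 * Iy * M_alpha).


Sg = Ix^2 * p^2 / (4 * Iy * M_alpha) = (50e-9)^2 * 26100^2 / (4 * 38e-8 * 0.34) = 3.295

3.295


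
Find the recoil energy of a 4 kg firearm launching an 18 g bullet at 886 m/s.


v_r = m_p*v_p/m_gun = 0.018*886/4 = 3.987 m/s, E_r = 0.5*m_gun*v_r^2 = 0.5*4*3.987^2 = 31.79 J

31.79 J


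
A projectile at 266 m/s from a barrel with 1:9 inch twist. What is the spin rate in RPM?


twist_m = 9*0.0254 = 0.2286 m
spin = v/twist = 266/0.2286 = 1163.605 rev/s
RPM = spin*60 = 1163.605*60 ≈ 69816 RPM

69816 RPM


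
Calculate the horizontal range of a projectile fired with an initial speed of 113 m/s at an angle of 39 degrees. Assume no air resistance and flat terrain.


R = v0^2 * sin(2*theta) / g = 113^2 * sin(2*39°) / 9.81 = 1273 m

1273 m


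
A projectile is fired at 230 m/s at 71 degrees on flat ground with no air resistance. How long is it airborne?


T = 2*v0*sin(theta)/g = 2*230*sin(71°)/9.81 = 44.34 s

44.34 s


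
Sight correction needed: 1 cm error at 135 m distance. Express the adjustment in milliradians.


1 mrad subtends 1 cm per 10 m of range, so adj = error_cm / (dist_m / 10) = 1 / (135/10) = 0.07407 mrad

0.07407 mrad


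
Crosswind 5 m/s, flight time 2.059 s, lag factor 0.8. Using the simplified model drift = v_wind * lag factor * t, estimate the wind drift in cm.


drift = v_wind * lag * t = 5 * 0.8 * 2.059 = 8.236 m ≈ 823.6 cm

823.6 cm


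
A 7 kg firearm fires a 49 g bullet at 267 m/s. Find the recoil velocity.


v_recoil = m_p * v_p / m_gun = 0.049 * 267 / 7 = 1.869 m/s

1.869 m/s


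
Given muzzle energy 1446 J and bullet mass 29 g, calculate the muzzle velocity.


v = sqrt(2*E/m) = sqrt(2*1446/0.029) = 315.8 m/s

315.8 m/s


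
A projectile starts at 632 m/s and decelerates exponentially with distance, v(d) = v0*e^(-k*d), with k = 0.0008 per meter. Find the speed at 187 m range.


v = v0*exp(-k*d) = 632*exp(-0.0008*187) = 544.2 m/s

544.2 m/s


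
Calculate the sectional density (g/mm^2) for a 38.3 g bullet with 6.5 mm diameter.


SD = m/d^2 = 38.3/6.5^2 = 0.9065 g/mm^2

0.9065 g/mm^2


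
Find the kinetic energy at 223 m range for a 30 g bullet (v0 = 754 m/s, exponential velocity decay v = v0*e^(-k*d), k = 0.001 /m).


v = v0*exp(-k*d) = 754*exp(-0.001*223) = 603.287 m/s
E = 0.5*m*v^2 = 0.5*0.03*603.287^2 = 5459 J

5459 J


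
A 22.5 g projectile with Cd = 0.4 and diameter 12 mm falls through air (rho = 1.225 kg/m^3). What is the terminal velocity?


A = pi*(d/2)^2 = pi*(12/2000)^2 = 1.13097e-04 m^2
vt = sqrt(2mg/(Cd*rho*A)) = sqrt(2*0.0225*9.81/(0.4 * 1.225 * 1.13097e-04)) = 89.25 m/s

89.25 m/s


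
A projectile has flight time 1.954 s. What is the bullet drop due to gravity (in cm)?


drop = 0.5*g*t^2 = 0.5*9.81*1.954^2 = 18.7279 m ≈ 1873 cm

1873 cm


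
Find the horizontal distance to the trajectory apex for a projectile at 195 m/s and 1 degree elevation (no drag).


R = v0^2*sin(2*theta)/g = 195^2*sin(2*1°)/9.81 = 135.276 m
apex_dist = R/2 = 135.276/2 = 67.64 m

67.64 m


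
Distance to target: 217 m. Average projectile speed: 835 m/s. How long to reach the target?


t = d/v = 217/835 = 0.2599 s

0.2599 s


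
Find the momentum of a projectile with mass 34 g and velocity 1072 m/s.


p = m*v = 0.034*1072 = 36.45 kg·m/s

36.45 kg·m/s


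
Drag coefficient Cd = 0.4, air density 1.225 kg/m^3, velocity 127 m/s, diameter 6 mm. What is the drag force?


A = pi*(d/2)^2 = pi*(6/2000)^2 = 2.82743e-05 m^2
Fd = 0.5*Cd*rho*A*v^2 = 0.5*0.4*1.225*2.82743e-05*127^2 = 0.1117 N

0.1117 N


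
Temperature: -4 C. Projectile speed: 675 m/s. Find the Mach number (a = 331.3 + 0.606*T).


a = 331.3 + 0.606*(-4) = 328.876 m/s
M = v/a = 675/328.876 = 2.052

2.052


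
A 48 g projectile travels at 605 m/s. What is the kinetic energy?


E = 0.5*m*v^2 = 0.5*0.048*605^2 = 8785 J

8785 J


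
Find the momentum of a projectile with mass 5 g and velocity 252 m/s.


p = m*v = 0.005*252 = 1.26 kg·m/s

1.26 kg·m/s


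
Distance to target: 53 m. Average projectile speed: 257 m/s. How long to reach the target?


t = d/v = 53/257 = 0.2062 s

0.2062 s


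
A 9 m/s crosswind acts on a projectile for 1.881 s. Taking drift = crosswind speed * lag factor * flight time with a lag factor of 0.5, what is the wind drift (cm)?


drift = v_wind * lag * t = 9 * 0.5 * 1.881 = 8.4645 m ≈ 846.4 cm

846.4 cm


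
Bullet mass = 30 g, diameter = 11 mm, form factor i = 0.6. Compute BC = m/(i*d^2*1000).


BC = m/(i*d^2*1000) = 30/(0.6 * 11^2 * 1000) = 0.0004132

0.0004132


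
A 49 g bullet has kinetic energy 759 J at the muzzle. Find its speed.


v = sqrt(2*E/m) = sqrt(2*759/0.049) = 176 m/s

176 m/s


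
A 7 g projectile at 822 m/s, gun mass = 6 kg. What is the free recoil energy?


v_r = m_p*v_p/m_gun = 0.007*822/6 = 0.959 m/s, E_r = 0.5*m_gun*v_r^2 = 0.5*6*0.959^2 = 2.759 J

2.759 J


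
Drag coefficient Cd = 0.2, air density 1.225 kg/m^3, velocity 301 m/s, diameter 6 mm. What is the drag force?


A = pi*(d/2)^2 = pi*(6/2000)^2 = 2.82743e-05 m^2
Fd = 0.5*Cd*rho*A*v^2 = 0.5*0.2*1.225*2.82743e-05*301^2 = 0.3138 N

0.3138 N


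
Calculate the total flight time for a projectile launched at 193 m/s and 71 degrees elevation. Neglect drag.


T = 2*v0*sin(theta)/g = 2*193*sin(71°)/9.81 = 37.2 s

37.2 s


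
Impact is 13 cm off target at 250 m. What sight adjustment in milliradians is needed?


1 mrad subtends 1 cm per 10 m of range, so adj = error_cm / (dist_m / 10) = 13 / (250/10) = 0.52 mrad

0.52 mrad


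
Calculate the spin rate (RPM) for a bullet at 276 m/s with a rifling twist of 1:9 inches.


twist_m = 9*0.0254 = 0.2286 m
spin = v/twist = 276/0.2286 = 1207.349 rev/s
RPM = spin*60 = 1207.349*60 ≈ 72441 RPM

72441 RPM


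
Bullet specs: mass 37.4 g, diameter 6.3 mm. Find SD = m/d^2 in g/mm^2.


SD = m/d^2 = 37.4/6.3^2 = 0.9423 g/mm^2

0.9423 g/mm^2


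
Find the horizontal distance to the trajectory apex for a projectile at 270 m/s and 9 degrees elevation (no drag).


R = v0^2*sin(2*theta)/g = 270^2*sin(2*9°)/9.81 = 2296.36 m
apex_dist = R/2 = 2296.36/2 = 1148 m

1148 m


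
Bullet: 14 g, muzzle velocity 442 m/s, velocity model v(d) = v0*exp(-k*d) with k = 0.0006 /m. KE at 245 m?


v = v0*exp(-k*d) = 442*exp(-0.0006*245) = 381.576 m/s
E = 0.5*m*v^2 = 0.5*0.014*381.576^2 = 1019 J

1019 J


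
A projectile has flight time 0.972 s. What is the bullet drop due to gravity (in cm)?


drop = 0.5*g*t^2 = 0.5*9.81*0.972^2 = 4.63417 m ≈ 463.4 cm

463.4 cm


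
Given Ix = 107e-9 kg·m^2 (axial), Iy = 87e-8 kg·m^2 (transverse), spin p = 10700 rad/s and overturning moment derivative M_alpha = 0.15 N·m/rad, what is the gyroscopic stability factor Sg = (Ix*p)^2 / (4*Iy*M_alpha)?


Sg = Ix^2 * p^2 / (4 * Iy * M_alpha) = (107e-9)^2 * 10700^2 / (4 * 87e-8 * 0.15) = 2.511

2.511


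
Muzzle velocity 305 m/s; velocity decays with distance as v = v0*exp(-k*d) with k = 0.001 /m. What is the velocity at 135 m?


v = v0*exp(-k*d) = 305*exp(-0.001*135) = 266.5 m/s

266.5 m/s


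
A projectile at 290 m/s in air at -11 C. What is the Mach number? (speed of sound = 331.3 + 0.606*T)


a = 331.3 + 0.606*(-11) = 324.634 m/s
M = v/a = 290/324.634 = 0.8933

0.8933


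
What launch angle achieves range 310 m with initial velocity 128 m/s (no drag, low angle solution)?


sin(2*theta) = R*g/v0^2 = 310*9.81/128^2 = 0.185614, theta = arcsin(0.185614)/2 = 5.348°

5.348 degrees


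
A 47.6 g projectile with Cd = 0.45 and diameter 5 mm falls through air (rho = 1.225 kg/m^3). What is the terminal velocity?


A = pi*(d/2)^2 = pi*(5/2000)^2 = 1.96350e-05 m^2
vt = sqrt(2mg/(Cd*rho*A)) = sqrt(2*0.0476*9.81/(0.45 * 1.225 * 1.96350e-05)) = 293.7 m/s

293.7 m/s


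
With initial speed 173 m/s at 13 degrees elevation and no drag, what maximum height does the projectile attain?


H = (v0*sin(theta))^2 / (2g) = (173*sin(13°))^2 / (2*9.81) = 77.19 m

77.19 m


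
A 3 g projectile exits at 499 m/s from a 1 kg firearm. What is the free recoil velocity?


v_recoil = m_p * v_p / m_gun = 0.003 * 499 / 1 = 1.497 m/s

1.497 m/s


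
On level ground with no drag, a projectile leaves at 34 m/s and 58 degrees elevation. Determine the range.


R = v0^2 * sin(2*theta) / g = 34^2 * sin(2*58°) / 9.81 = 105.9 m

105.9 m


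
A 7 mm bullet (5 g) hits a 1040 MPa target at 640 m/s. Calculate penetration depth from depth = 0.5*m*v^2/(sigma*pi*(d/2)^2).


A = pi*(d/2)^2 = pi*(7/2)^2 = 38.4845 mm^2
E = 0.5*m*v^2 = 0.5*0.005*640^2 = 1024 J
depth = E/(sigma*A) = 1024 J / (1040 MPa * 38.4845 mm^2) = 1024/(1040 * 38.4845) m = 0.0255847 m ≈ 25.58 mm

25.58 mm


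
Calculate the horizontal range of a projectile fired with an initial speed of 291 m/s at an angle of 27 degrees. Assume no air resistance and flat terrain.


R = v0^2 * sin(2*theta) / g = 291^2 * sin(2*27°) / 9.81 = 6984 m

6984 m


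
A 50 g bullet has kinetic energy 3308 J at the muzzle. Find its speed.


v = sqrt(2*E/m) = sqrt(2*3308/0.05) = 363.8 m/s

363.8 m/s


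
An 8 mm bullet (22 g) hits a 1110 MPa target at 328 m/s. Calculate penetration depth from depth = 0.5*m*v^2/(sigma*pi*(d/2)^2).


A = pi*(d/2)^2 = pi*(8/2)^2 = 50.2655 mm^2
E = 0.5*m*v^2 = 0.5*0.022*328^2 = 1183.42 J
depth = E/(sigma*A) = 1183.42 J / (1110 MPa * 50.2655 mm^2) = 1183.42/(1110 * 50.2655) m = 0.0212103 m ≈ 21.21 mm

21.21 mm


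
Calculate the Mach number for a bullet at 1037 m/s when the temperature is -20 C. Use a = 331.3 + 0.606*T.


a = 331.3 + 0.606*(-20) = 319.18 m/s
M = v/a = 1037/319.18 = 3.249

3.249


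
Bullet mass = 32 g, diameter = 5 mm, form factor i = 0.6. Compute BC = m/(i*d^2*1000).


BC = m/(i*d^2*1000) = 32/(0.6 * 5^2 * 1000) = 0.002133

0.002133


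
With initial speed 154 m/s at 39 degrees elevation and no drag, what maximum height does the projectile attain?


H = (v0*sin(theta))^2 / (2g) = (154*sin(39°))^2 / (2*9.81) = 478.7 m

478.7 m


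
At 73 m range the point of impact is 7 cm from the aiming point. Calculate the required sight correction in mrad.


1 mrad subtends 1 cm per 10 m of range, so adj = error_cm / (dist_m / 10) = 7 / (73/10) = 0.9589 mrad

0.9589 mrad


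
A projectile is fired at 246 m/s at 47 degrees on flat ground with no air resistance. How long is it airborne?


T = 2*v0*sin(theta)/g = 2*246*sin(47°)/9.81 = 36.68 s

36.68 s


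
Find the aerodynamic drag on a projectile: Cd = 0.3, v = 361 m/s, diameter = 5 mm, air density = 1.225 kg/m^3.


A = pi*(d/2)^2 = pi*(5/2000)^2 = 1.96350e-05 m^2
Fd = 0.5*Cd*rho*A*v^2 = 0.5*0.3*1.225*1.96350e-05*361^2 = 0.4702 N

0.4702 N


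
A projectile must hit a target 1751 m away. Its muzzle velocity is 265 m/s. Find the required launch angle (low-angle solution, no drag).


sin(2*theta) = R*g/v0^2 = 1751*9.81/265^2 = 0.244604, theta = arcsin(0.244604)/2 = 7.079°

7.079 degrees


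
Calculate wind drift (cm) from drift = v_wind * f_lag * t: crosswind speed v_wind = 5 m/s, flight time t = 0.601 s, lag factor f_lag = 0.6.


drift = v_wind * lag * t = 5 * 0.6 * 0.601 = 1.803 m ≈ 180.3 cm

180.3 cm


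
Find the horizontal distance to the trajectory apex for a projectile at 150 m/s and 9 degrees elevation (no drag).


R = v0^2*sin(2*theta)/g = 150^2*sin(2*9°)/9.81 = 708.755 m
apex_dist = R/2 = 708.755/2 = 354.4 m

354.4 m


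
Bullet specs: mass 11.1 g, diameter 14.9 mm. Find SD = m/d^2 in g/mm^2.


SD = m/d^2 = 11.1/14.9^2 = 0.05 g/mm^2

0.05 g/mm^2


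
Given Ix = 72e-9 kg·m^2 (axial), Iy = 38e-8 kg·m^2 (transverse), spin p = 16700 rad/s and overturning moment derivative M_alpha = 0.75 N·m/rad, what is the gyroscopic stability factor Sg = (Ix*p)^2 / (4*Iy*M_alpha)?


Sg = Ix^2 * p^2 / (4 * Iy * M_alpha) = (72e-9)^2 * 16700^2 / (4 * 38e-8 * 0.75) = 1.268

1.268


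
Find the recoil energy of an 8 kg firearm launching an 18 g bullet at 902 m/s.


v_r = m_p*v_p/m_gun = 0.018*902/8 = 2.0295 m/s, E_r = 0.5*m_gun*v_r^2 = 0.5*8*2.0295^2 = 16.48 J

16.48 J


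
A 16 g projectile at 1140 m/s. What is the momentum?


p = m*v = 0.016*1140 = 18.24 kg·m/s

18.24 kg·m/s


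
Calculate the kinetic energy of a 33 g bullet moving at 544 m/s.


E = 0.5*m*v^2 = 0.5*0.033*544^2 = 4883 J

4883 J


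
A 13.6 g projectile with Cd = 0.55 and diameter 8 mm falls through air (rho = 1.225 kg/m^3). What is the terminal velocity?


A = pi*(d/2)^2 = pi*(8/2000)^2 = 5.02655e-05 m^2
vt = sqrt(2mg/(Cd*rho*A)) = sqrt(2*0.0136*9.81/(0.55 * 1.225 * 5.02655e-05)) = 88.76 m/s

88.76 m/s


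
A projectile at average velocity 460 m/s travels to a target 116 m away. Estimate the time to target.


t = d/v = 116/460 = 0.2522 s

0.2522 s


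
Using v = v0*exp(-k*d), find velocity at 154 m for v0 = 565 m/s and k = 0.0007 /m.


v = v0*exp(-k*d) = 565*exp(-0.0007*154) = 507.3 m/s

507.3 m/s


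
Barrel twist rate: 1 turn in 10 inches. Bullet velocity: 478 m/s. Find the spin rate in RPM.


twist_m = 10*0.0254 = 0.254 m
spin = v/twist = 478/0.254 = 1881.89 rev/s
RPM = spin*60 = 1881.89*60 ≈ 112913 RPM

112913 RPM


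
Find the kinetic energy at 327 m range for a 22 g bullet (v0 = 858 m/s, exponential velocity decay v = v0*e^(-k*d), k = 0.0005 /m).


v = v0*exp(-k*d) = 858*exp(-0.0005*327) = 728.585 m/s
E = 0.5*m*v^2 = 0.5*0.022*728.585^2 = 5839 J

5839 J


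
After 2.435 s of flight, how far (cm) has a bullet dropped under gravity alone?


drop = 0.5*g*t^2 = 0.5*9.81*2.435^2 = 29.0828 m ≈ 2908 cm

2908 cm


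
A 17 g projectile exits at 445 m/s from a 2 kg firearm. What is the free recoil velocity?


v_recoil = m_p * v_p / m_gun = 0.017 * 445 / 2 = 3.783 m/s

3.783 m/s


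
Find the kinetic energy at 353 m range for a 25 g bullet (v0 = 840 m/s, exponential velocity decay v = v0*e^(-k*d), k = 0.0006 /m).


v = v0*exp(-k*d) = 840*exp(-0.0006*353) = 679.666 m/s
E = 0.5*m*v^2 = 0.5*0.025*679.666^2 = 5774 J

5774 J


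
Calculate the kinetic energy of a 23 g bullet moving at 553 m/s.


E = 0.5*m*v^2 = 0.5*0.023*553^2 = 3517 J

3517 J


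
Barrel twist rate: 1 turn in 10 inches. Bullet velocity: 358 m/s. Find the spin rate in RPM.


twist_m = 10*0.0254 = 0.254 m
spin = v/twist = 358/0.254 = 1409.449 rev/s
RPM = spin*60 = 1409.449*60 ≈ 84567 RPM

84567 RPM


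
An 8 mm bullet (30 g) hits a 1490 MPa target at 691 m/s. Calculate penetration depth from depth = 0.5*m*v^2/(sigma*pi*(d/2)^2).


A = pi*(d/2)^2 = pi*(8/2)^2 = 50.2655 mm^2
E = 0.5*m*v^2 = 0.5*0.03*691^2 = 7162.22 J
depth = E/(sigma*A) = 7162.22 J / (1490 MPa * 50.2655 mm^2) = 7162.22/(1490 * 50.2655) m = 0.0956294 m ≈ 95.63 mm

95.63 mm


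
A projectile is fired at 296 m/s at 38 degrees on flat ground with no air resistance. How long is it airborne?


T = 2*v0*sin(theta)/g = 2*296*sin(38°)/9.81 = 37.15 s

37.15 s


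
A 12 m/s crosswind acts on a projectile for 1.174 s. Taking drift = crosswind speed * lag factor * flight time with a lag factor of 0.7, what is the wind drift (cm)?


drift = v_wind * lag * t = 12 * 0.7 * 1.174 = 9.8616 m ≈ 986.2 cm

986.2 cm


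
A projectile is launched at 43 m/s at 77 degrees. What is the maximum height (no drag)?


H = (v0*sin(theta))^2 / (2g) = (43*sin(77°))^2 / (2*9.81) = 89.47 m

89.47 m


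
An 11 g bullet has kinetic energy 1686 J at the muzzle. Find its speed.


v = sqrt(2*E/m) = sqrt(2*1686/0.011) = 553.7 m/s

553.7 m/s


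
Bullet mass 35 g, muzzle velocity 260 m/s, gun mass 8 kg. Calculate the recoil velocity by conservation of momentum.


v_recoil = m_p * v_p / m_gun = 0.035 * 260 / 8 = 1.138 m/s

1.138 m/s


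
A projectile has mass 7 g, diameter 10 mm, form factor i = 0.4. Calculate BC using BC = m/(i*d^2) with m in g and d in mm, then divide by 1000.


BC = m/(i*d^2*1000) = 7/(0.4 * 10^2 * 1000) = 0.000175

0.000175


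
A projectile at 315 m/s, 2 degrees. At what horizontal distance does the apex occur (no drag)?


R = v0^2*sin(2*theta)/g = 315^2*sin(2*2°)/9.81 = 705.564 m
apex_dist = R/2 = 705.564/2 = 352.8 m

352.8 m


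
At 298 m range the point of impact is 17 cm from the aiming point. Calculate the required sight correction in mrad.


1 mrad subtends 1 cm per 10 m of range, so adj = error_cm / (dist_m / 10) = 17 / (298/10) = 0.5705 mrad

0.5705 mrad


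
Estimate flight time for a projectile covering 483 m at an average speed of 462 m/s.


t = d/v = 483/462 = 1.045 s

1.045 s


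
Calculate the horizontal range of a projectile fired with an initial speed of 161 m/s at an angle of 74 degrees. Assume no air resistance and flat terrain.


R = v0^2 * sin(2*theta) / g = 161^2 * sin(2*74°) / 9.81 = 1400 m

1400 m


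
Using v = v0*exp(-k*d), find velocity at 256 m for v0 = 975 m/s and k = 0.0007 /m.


v = v0*exp(-k*d) = 975*exp(-0.0007*256) = 815 m/s

815 m/s


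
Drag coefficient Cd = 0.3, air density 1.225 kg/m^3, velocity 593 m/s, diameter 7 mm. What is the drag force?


A = pi*(d/2)^2 = pi*(7/2000)^2 = 3.84845e-05 m^2
Fd = 0.5*Cd*rho*A*v^2 = 0.5*0.3*1.225*3.84845e-05*593^2 = 2.487 N

2.487 N


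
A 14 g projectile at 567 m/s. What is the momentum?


p = m*v = 0.014*567 = 7.938 kg·m/s

7.938 kg·m/s


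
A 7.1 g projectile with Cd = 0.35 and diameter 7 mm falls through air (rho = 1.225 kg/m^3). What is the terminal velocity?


A = pi*(d/2)^2 = pi*(7/2000)^2 = 3.84845e-05 m^2
vt = sqrt(2mg/(Cd*rho*A)) = sqrt(2*0.0071*9.81/(0.35 * 1.225 * 3.84845e-05)) = 91.88 m/s

91.88 m/s


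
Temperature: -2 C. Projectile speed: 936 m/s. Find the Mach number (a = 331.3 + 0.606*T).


a = 331.3 + 0.606*(-2) = 330.088 m/s
M = v/a = 936/330.088 = 2.836

2.836


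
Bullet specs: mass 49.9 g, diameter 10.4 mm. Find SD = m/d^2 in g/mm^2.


SD = m/d^2 = 49.9/10.4^2 = 0.4614 g/mm^2

0.4614 g/mm^2


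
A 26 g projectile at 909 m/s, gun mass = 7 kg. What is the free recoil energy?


v_r = m_p*v_p/m_gun = 0.026*909/7 = 3.37629 m/s, E_r = 0.5*m_gun*v_r^2 = 0.5*7*3.37629^2 = 39.9 J

39.9 J


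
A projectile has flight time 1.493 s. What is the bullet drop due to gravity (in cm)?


drop = 0.5*g*t^2 = 0.5*9.81*1.493^2 = 10.9335 m ≈ 1093 cm

1093 cm
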